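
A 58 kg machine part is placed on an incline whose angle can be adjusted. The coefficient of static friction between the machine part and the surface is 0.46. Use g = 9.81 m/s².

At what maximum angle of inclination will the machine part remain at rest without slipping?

At the slip threshold, m g sin θ = μ_s · m g cos θ, so tan θ = μ_s.
θ_max = arctan(0.46) = 24.7°.

θ_max ≈ 24.7°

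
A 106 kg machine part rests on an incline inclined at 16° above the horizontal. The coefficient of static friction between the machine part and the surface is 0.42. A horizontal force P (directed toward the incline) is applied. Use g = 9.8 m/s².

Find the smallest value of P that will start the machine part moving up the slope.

At impending motion up the slope, friction acts down-slope at its limit: f = μ_s N.
Perpendicular to the incline: N = m g cos θ + P sin θ.
Along the incline: P cos θ = m g sin θ + μ_s N = m g sin θ + μ_s (m g cos θ + P sin θ).
Solving, P (cos θ − μ_s sin θ) = m g (sin θ + μ_s cos θ), so P = 106×9.8×(sin 16° + 0.42 cos 16°)/(cos 16° − 0.42 sin 16°) = 1040×0.6794/0.8455 = 835 N.

P ≈ 835 N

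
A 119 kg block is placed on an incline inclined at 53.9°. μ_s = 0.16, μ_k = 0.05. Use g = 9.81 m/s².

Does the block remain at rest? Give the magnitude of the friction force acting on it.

N = m g cos θ = 688 N.
Down-slope weight component: m g sin θ = 943 N.
μ_s N = 110 N.
943 > 110 N, so it slides; kinetic friction f = μ_k N = 0.05×688 = 34.4 N.

f ≈ 34.4 N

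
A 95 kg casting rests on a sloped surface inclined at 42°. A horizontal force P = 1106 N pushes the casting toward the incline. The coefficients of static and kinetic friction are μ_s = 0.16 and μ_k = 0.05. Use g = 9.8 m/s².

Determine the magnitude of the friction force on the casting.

Normal direction: N = m g cos θ + P sin θ = 1432 N.
Along the incline, the net driving force (taking up-slope positive) is P cos θ − m g sin θ = 821.9 − 623 = 199 N, so equilibrium requires friction f = -199 N (down-slope).
Maximum static friction: μ_s N = 0.16 × 1432 = 229.1 N.
|f_req| = 199 ≤ 229.1 N → the casting is in equilibrium; friction equals the required value.

f ≈ 199 N (down the incline)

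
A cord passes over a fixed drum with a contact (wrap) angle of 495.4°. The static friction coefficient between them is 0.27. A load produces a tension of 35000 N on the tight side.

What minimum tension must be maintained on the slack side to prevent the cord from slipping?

Capstan equation at impending slip: T_tight/T_slack = e^{μβ}.
β = 495.4° = 8.646 rad; e^{μβ} = e^{0.27×8.646} = 10.32.
T_slack = T_tight / e^{μβ} = 35000 / 10.32 = 3390 N.

T_min ≈ 3390 N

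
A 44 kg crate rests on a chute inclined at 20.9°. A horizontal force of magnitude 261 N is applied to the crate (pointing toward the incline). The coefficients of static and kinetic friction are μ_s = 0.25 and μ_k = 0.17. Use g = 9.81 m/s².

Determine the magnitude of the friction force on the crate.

Normal direction: N = m g cos θ + P sin θ = 496.3 N.
Along the incline, the net driving force (taking up-slope positive) is P cos θ − m g sin θ = 243.8 − 154 = 89.84 N, so equilibrium requires friction f = -89.84 N (down-slope).
The limit of static friction is μ_s N = 124.1 N.
Since 89.84 N is within the 124.1 N limit, the crate stays put and friction is exactly 89.8 N.

f ≈ 89.8 N (down the incline)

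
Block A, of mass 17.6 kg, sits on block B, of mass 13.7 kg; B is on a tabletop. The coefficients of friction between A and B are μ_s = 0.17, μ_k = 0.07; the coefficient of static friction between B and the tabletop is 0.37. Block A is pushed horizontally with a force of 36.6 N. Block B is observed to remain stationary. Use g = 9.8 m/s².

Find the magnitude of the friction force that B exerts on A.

f ≈ 12.1 N

The normal force B exerts on A is simply A's weight, N₁ = 172.5 N.
So the A–B interface can sustain at most μ_s N₁ = 29.32 N of static friction.
Since P = 36.6 N > 29.32 N, A slides on B; the A–B friction is kinetic: f₁ = μ_k N₁ = 0.07×172.5 = 12.1 N.
By Newton's third law B feels 12.1 N forward from A. With B stationary, the floor's static friction on B balances it: f₂ = 12.1 N (well within μ_s(m_A+m_B)g = 113.5 N).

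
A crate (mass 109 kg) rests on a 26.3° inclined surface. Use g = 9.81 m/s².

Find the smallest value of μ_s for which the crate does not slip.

At the slip threshold m g sin θ = μ_s m g cos θ, so μ_s,min = tan θ.
μ_s,min = tan 26.3° = 0.494.

μ_s,min ≈ 0.494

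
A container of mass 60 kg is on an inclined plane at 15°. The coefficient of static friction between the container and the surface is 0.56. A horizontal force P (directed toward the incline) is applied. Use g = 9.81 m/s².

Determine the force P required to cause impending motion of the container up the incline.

P ≈ 573 N

At impending motion up the slope, friction acts down-slope at its limit: f = μ_s N.
Perpendicular to the incline: N = m g cos θ + P sin θ.
Along the incline: P cos θ = m g sin θ + μ_s N = m g sin θ + μ_s (m g cos θ + P sin θ).
Solving, P (cos θ − μ_s sin θ) = m g (sin θ + μ_s cos θ), so P = 60×9.81×(sin 15° + 0.56 cos 15°)/(cos 15° − 0.56 sin 15°) = 589×0.7997/0.821 = 573 N.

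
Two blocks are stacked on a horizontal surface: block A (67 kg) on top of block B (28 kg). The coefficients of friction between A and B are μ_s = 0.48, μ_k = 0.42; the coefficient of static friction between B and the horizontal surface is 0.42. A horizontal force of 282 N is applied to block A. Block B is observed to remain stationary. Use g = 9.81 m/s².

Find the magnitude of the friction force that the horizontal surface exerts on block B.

Between the blocks, N₁ = m_A g = 657.3 N.
Maximum static friction on A from B: μ_s N₁ = 0.48×657.3 = 315.5 N.
P = 282 N is within that limit, so A and B move together (both at rest); the A–B friction is simply f₁ = P = 282 N.
By Newton's third law B feels 282 N forward from A. With B stationary, the floor's static friction on B balances it: f₂ = 282 N (well within μ_s(m_A+m_B)g = 391.4 N).

f ≈ 282 N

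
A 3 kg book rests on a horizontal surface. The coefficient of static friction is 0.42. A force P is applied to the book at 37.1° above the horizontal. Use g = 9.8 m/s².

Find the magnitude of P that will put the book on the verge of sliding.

P ≈ 11.7 N

N = m g − P sin α (the pull lifts the book).
At impending slip, P cos α = μ_s N = μ_s (m g − P sin α).
Solving: P (cos α + μ_s sin α) = μ_s m g → P = 0.42×29.4/(cos 37.1° + 0.42 sin 37.1°) = 12.3/1.051 = 11.7 N.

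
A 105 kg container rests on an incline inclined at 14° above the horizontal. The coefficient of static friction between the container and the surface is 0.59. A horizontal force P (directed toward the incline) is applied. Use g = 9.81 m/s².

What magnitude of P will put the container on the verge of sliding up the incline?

P ≈ 1010 N

At impending motion up the slope, friction acts down-slope at its limit: f = μ_s N.
Perpendicular to the incline: N = m g cos θ + P sin θ.
Along the incline: P cos θ = m g sin θ + μ_s N = m g sin θ + μ_s (m g cos θ + P sin θ).
Solving, P (cos θ − μ_s sin θ) = m g (sin θ + μ_s cos θ), so P = 105×9.81×(sin 14° + 0.59 cos 14°)/(cos 14° − 0.59 sin 14°) = 1030×0.8144/0.8276 = 1010 N.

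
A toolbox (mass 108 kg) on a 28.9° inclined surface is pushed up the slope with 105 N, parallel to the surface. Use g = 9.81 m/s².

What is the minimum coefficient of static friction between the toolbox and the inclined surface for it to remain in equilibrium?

μ_s,min ≈ 0.439

N = m g cos θ = 927.5 N.
Friction must make up the shortfall along the incline: f = m g sin θ − P = 512 − 105 = 407 N.
At the threshold f = μ_s N, so μ_s,min = 407/927.5 = 0.439.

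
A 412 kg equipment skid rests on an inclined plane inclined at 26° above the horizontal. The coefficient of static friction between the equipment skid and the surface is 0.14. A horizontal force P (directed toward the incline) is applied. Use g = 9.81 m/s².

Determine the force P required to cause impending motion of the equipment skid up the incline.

At impending motion up the slope, friction acts down-slope at its limit: f = μ_s N.
Perpendicular to the incline: N = m g cos θ + P sin θ.
Along the incline: P cos θ = m g sin θ + μ_s N = m g sin θ + μ_s (m g cos θ + P sin θ).
Solving, P (cos θ − μ_s sin θ) = m g (sin θ + μ_s cos θ), so P = 412×9.81×(sin 26° + 0.14 cos 26°)/(cos 26° − 0.14 sin 26°) = 4040×0.5642/0.8374 = 2720 N.

P ≈ 2720 N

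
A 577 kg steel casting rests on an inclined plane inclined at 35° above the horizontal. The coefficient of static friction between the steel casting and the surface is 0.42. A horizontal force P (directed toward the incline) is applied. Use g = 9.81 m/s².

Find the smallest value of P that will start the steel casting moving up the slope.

At impending motion up the slope, friction acts down-slope at its limit: f = μ_s N.
Perpendicular to the incline: N = m g cos θ + P sin θ.
Along the incline: P cos θ = m g sin θ + μ_s N = m g sin θ + μ_s (m g cos θ + P sin θ).
Solving, P (cos θ − μ_s sin θ) = m g (sin θ + μ_s cos θ), so P = 577×9.81×(sin 35° + 0.42 cos 35°)/(cos 35° − 0.42 sin 35°) = 5660×0.9176/0.5782 = 8980 N.

P ≈ 8980 N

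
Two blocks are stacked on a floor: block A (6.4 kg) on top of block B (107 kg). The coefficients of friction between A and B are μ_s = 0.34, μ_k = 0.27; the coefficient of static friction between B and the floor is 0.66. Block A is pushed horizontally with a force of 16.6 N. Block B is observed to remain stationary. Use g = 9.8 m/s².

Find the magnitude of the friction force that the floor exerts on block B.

f ≈ 16.6 N

Between the blocks, N₁ = m_A g = 62.72 N.
Maximum static friction on A from B: μ_s N₁ = 0.34×62.72 = 21.32 N.
Since P = 16.6 N ≤ 21.32 N, A does not slip on B; friction on A equals P = 16.6 N.
B experiences an equal 16.6 N forward from A (third law). B is in equilibrium, so the floor supplies f₂ = 16.6 N of static friction (limit μ_s(m_A+m_B)g = 733.5 N, not exceeded).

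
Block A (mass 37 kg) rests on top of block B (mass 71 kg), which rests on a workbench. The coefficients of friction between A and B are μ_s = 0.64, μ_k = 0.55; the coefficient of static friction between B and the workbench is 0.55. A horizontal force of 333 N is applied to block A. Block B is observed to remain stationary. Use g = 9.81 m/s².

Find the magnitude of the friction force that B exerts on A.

Normal force at the A–B interface: N₁ = m_A g = 363 N.
Maximum static friction on A from B: μ_s N₁ = 0.64×363 = 232.3 N.
P = 333 N exceeds that limit, so A slips over B and the interface friction becomes kinetic: f₁ = μ_k N₁ = 0.55×363 = 200 N.
B experiences an equal 200 N forward from A (third law). B is in equilibrium, so the floor supplies f₂ = 200 N of static friction (limit μ_s(m_A+m_B)g = 582.7 N, not exceeded).

f ≈ 200 N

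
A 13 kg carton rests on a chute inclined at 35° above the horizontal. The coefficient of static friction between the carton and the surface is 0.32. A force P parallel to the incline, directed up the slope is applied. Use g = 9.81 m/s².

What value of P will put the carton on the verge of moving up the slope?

At impending motion up the slope, friction acts down-slope at its limit: f = μ_s N.
P is parallel to the surface, so N = m g cos θ = 104 N.
Along the incline: P = m g sin θ + μ_s N = 73.1 + 0.32×104 = 107 N.

P ≈ 107 N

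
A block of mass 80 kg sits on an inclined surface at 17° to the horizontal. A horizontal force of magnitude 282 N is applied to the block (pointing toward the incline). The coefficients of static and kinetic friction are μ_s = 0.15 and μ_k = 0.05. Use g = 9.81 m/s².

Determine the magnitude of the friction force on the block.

f ≈ 40.2 N (down the incline)

Normal direction: N = m g cos θ + P sin θ = 833 N.
Parallel to the incline: P cos θ − m g sin θ = 269.7 − 229.5 = 40.22 N; the friction needed to balance this is 40.22 N acting down the slope.
Maximum static friction: μ_s N = 0.15 × 833 = 124.9 N.
Since 40.22 N is within the 124.9 N limit, the block stays put and friction is exactly 40.2 N.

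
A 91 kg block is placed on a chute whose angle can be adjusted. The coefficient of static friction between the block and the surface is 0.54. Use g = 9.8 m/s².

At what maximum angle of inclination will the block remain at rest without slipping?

θ_max ≈ 28.4°

At the slip threshold, m g sin θ = μ_s · m g cos θ, so tan θ = μ_s.
θ_max = arctan(0.54) = 28.4°.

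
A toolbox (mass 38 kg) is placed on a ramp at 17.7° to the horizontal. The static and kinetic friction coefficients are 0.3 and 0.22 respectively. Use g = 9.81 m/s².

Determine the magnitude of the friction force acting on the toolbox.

Perpendicular to the surface, N = m g cos θ = 38·9.81·cos 17.7° = 355.1 N.
Along the slope the weight component is m g sin θ = 113.3 N; friction must supply exactly this, acting up-slope.
Maximum static friction available: μ_s N = 0.3 × 355.1 = 106.5 N.
|113.3| exceeds 106.5 N, so the toolbox slips down-slope; friction is kinetic, f = μ_k N = 0.22×355.1 = 78.1 N.

f ≈ 78.1 N (up the incline)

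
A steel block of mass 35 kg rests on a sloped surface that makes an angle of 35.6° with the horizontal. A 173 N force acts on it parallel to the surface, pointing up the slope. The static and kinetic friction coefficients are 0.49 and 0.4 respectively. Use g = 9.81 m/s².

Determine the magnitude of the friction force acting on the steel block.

f ≈ 26.9 N (up the incline)

Normal force: N = m g cos θ = 35 × 9.81 × cos 35.6° = 279.2 N.
Parallel to the incline, ΣF = 0 gives f = m g sin θ − P = 199.9 − 173 = 26.87 N (up-slope positive).
The static-friction ceiling is μ_s N = 0.49 × 279.2 = 136.8 N.
Since |26.87| ≤ 136.8 N, no slip — friction simply equals what equilibrium demands.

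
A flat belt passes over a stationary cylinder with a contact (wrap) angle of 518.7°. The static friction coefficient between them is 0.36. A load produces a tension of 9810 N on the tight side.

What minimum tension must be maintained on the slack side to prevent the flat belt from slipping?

T_min ≈ 377 N

Capstan equation at impending slip: T_tight/T_slack = e^{μβ}.
β = 518.7° = 9.053 rad; e^{μβ} = e^{0.36×9.053} = 26.03.
T_slack = T_tight / e^{μβ} = 9810 / 26.03 = 377 N.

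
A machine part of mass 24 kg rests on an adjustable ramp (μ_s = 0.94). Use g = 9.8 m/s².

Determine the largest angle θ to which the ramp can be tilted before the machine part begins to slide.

θ_max ≈ 43.2°

At the slip threshold, m g sin θ = μ_s · m g cos θ, so tan θ = μ_s.
θ_max = arctan(0.94) = 43.2°.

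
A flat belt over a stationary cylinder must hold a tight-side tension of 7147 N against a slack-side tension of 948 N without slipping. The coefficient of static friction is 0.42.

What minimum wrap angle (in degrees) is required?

T₂/T₁ = e^{μβ} → β = ln(T₂/T₁)/μ.
β = ln(7147/948)/0.42 = 2.02/0.42 = 4.81 rad.
In degrees: β = 4.81 × 180/π = 276°.

β_min ≈ 276°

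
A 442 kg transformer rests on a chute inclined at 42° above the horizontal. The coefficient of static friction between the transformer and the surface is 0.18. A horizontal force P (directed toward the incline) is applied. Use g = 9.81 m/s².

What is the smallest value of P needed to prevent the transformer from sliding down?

P_min ≈ 2690 N

The transformer tends to slide down (tan θ > μ_s), so at the point of impending slip friction acts up-slope at its limit: f = μ_s N.
Perpendicular to the incline: N = m g cos θ + P sin θ.
Along the incline: P cos θ + μ_s N = m g sin θ, i.e. P cos θ + μ_s (m g cos θ + P sin θ) = m g sin θ.
Solving, P (cos θ + μ_s sin θ) = m g (sin θ − μ_s cos θ), so P = 4340×0.5354/0.8636 = 2690 N.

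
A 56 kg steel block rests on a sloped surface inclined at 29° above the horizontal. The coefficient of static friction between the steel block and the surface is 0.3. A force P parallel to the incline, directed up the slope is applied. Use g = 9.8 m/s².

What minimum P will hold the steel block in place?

The steel block tends to slide down (tan θ > μ_s), so at the point of impending slip friction acts up-slope at its limit: f = μ_s N.
P is parallel to the surface, so N = m g cos θ = 480 N.
Along the incline: P + μ_s N = m g sin θ, so P = 266 − 0.3×480 = 122 N.

P_min ≈ 122 N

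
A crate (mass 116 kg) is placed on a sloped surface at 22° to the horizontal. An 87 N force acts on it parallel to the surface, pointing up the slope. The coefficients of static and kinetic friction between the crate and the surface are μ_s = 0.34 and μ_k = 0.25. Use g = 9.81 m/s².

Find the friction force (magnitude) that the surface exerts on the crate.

f ≈ 339 N (up the incline)

Normal force: N = m g cos θ = 116 × 9.81 × cos 22° = 1055 N.
For equilibrium along the incline the friction force must supply f = m g sin θ − P = 426.3 − 87 = 339.3 N (positive meaning up-slope).
The static-friction ceiling is μ_s N = 0.34 × 1055 = 358.7 N.
Since |339.3| ≤ 358.7 N, static friction is sufficient; f equals the required value, not μ_s N.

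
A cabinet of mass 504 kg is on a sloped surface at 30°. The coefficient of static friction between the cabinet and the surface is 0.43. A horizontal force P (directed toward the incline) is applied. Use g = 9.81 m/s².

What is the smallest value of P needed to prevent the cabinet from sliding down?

The cabinet tends to slide down (tan θ > μ_s), so at the point of impending slip friction acts up-slope at its limit: f = μ_s N.
Perpendicular to the incline: N = m g cos θ + P sin θ.
Along the incline: P cos θ + μ_s N = m g sin θ, i.e. P cos θ + μ_s (m g cos θ + P sin θ) = m g sin θ.
Solving, P (cos θ + μ_s sin θ) = m g (sin θ − μ_s cos θ), so P = 4940×0.1276/1.081 = 584 N.

P_min ≈ 584 N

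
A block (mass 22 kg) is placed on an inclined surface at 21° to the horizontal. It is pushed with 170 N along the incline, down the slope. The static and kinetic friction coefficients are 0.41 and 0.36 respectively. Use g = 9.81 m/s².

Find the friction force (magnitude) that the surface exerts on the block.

The normal reaction is N = m g cos θ = 201.5 N.
Parallel to the incline, ΣF = 0 gives f = m g sin θ + P = 77.34 + 170 = 247.3 N (up-slope positive).
Maximum static friction available: μ_s N = 0.41 × 201.5 = 82.61 N.
Since |247.3| > 82.61 N, static friction cannot hold it; the block slides down the incline and kinetic friction applies: f = μ_k N = 0.36 × 201.5 = 72.5 N.

f ≈ 72.5 N (up the incline)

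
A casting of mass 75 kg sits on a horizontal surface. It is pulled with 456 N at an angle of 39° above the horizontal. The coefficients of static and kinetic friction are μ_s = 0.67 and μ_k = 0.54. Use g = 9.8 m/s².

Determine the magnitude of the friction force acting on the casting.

Vertical equilibrium gives N = m g − P sin α = 448 N.
Horizontally, friction must balance P cos α = 354.4 N.
The static-friction limit is μ_s N = 300.2 N.
The required friction exceeds μ_s N, so the casting moves and f = μ_k N = 242 N.

f ≈ 242 N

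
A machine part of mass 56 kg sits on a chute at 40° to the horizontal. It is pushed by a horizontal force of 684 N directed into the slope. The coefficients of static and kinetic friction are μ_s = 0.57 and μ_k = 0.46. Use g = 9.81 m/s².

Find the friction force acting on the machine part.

f ≈ 171 N (down the incline)

Resolve perpendicular to the incline: N = m g cos θ + P sin θ = 56×9.81×cos 40° + 684×sin 40° = 860.5 N.
Parallel to the incline: P cos θ − m g sin θ = 524 − 353.1 = 170.9 N; the friction needed to balance this is 170.9 N acting down the slope.
Maximum static friction: μ_s N = 0.57 × 860.5 = 490.5 N.
Since 170.9 N is within the 490.5 N limit, the machine part stays put and friction is exactly 171 N.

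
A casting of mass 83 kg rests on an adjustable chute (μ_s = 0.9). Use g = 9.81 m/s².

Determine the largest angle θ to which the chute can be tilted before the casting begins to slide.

θ_max ≈ 42°

At the slip threshold, m g sin θ = μ_s · m g cos θ, so tan θ = μ_s.
θ_max = arctan(0.9) = 42°.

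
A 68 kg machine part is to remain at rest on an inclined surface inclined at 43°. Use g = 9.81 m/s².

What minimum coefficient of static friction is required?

At the slip threshold m g sin θ = μ_s m g cos θ, so μ_s,min = tan θ.
μ_s,min = tan 43° = 0.933.

μ_s,min ≈ 0.933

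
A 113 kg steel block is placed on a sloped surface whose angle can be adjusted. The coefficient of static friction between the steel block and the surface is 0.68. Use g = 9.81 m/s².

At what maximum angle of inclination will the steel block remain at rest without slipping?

At the slip threshold, m g sin θ = μ_s · m g cos θ, so tan θ = μ_s.
θ_max = arctan(0.68) = 34.2°.

θ_max ≈ 34.2°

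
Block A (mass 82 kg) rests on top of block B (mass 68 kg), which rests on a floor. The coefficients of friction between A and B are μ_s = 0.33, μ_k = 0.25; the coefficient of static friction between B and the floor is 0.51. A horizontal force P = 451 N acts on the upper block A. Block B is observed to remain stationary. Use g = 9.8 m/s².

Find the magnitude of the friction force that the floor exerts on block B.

The normal force B exerts on A is simply A's weight, N₁ = 803.6 N.
Maximum static friction on A from B: μ_s N₁ = 0.33×803.6 = 265.2 N.
Since P = 451 N > 265.2 N, A slides on B; the A–B friction is kinetic: f₁ = μ_k N₁ = 0.25×803.6 = 201 N.
By Newton's third law B feels 201 N forward from A. With B stationary, the floor's static friction on B balances it: f₂ = 201 N (well within μ_s(m_A+m_B)g = 749.7 N).

f ≈ 201 N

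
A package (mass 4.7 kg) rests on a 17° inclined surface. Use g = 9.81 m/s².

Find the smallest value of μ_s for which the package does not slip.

At the slip threshold m g sin θ = μ_s m g cos θ, so μ_s,min = tan θ.
μ_s,min = tan 17° = 0.306.

μ_s,min ≈ 0.306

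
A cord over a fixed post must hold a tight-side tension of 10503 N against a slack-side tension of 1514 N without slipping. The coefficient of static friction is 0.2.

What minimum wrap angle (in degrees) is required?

β_min ≈ 555°

T₂/T₁ = e^{μβ} → β = ln(T₂/T₁)/μ.
β = ln(10503/1514)/0.2 = 1.937/0.2 = 9.685 rad.
In degrees: β = 9.685 × 180/π = 555°.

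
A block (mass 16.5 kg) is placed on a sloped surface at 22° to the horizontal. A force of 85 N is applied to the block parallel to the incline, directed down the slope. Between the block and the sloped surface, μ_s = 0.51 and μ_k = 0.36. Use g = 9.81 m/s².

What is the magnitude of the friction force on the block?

Normal force: N = m g cos θ = 16.5 × 9.81 × cos 22° = 150.1 N.
For equilibrium along the incline the friction force must supply f = m g sin θ + P = 60.64 + 85 = 145.6 N (positive meaning up-slope).
The static-friction ceiling is μ_s N = 0.51 × 150.1 = 76.54 N.
Since |145.6| > 76.54 N, static friction cannot hold it; the block slides down the incline and kinetic friction applies: f = μ_k N = 0.36 × 150.1 = 54 N.

f ≈ 54 N (up the incline)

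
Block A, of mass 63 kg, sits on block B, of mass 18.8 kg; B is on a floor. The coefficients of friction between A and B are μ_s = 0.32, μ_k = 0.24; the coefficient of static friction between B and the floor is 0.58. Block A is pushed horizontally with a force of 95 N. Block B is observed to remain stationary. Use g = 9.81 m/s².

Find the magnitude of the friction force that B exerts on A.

Normal force at the A–B interface: N₁ = m_A g = 618 N.
Maximum static friction on A from B: μ_s N₁ = 0.32×618 = 197.8 N.
P = 95 N is within that limit, so A and B move together (both at rest); the A–B friction is simply f₁ = P = 95 N.
By Newton's third law B feels 95 N forward from A. With B stationary, the floor's static friction on B balances it: f₂ = 95 N (well within μ_s(m_A+m_B)g = 465.4 N).

f ≈ 95 N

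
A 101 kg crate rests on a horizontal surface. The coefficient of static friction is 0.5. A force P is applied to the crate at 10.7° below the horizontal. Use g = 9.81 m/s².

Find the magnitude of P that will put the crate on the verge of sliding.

P ≈ 557 N

N = m g + P sin α (the push presses the crate into the horizontal surface).
At impending slip, P cos α = μ_s N = μ_s (m g + P sin α).
Solving: P (cos α − μ_s sin α) = μ_s m g → P = 0.5×991/(cos 10.7° − 0.5 sin 10.7°) = 495/0.8898 = 557 N.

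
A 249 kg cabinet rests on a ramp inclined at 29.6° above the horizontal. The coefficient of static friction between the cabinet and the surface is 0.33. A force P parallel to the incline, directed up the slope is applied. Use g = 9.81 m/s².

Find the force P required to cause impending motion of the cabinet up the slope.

At impending motion up the slope, friction acts down-slope at its limit: f = μ_s N.
P is parallel to the surface, so N = m g cos θ = 2120 N.
Along the incline: P = m g sin θ + μ_s N = 1210 + 0.33×2120 = 1910 N.

P ≈ 1910 N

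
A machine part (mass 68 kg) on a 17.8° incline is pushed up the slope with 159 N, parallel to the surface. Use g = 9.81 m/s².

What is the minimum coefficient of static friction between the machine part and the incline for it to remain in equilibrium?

N = m g cos θ = 635.1 N.
Friction must make up the shortfall along the incline: f = m g sin θ − P = 203.9 − 159 = 44.92 N.
At the threshold f = μ_s N, so μ_s,min = 44.92/635.1 = 0.0707.

μ_s,min ≈ 0.0707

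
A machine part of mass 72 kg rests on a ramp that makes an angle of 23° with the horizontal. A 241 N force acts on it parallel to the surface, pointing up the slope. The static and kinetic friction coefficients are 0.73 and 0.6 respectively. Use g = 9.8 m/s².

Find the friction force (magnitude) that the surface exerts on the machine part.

f ≈ 34.7 N (up the incline)

Normal force: N = m g cos θ = 72 × 9.8 × cos 23° = 649.5 N.
For equilibrium along the incline the friction force must supply f = m g sin θ − P = 275.7 − 241 = 34.7 N (positive meaning up-slope).
Static friction can supply at most μ_s N = 474.1 N.
Since |34.7| ≤ 474.1 N, no slip — friction simply equals what equilibrium demands.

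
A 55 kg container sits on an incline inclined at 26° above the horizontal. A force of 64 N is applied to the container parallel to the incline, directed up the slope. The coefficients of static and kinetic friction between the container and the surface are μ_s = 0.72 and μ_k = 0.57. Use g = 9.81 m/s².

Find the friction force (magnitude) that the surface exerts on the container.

f ≈ 173 N (up the incline)

The normal reaction is N = m g cos θ = 484.9 N.
For equilibrium along the incline the friction force must supply f = m g sin θ − P = 236.5 − 64 = 172.5 N (positive meaning up-slope).
Static friction can supply at most μ_s N = 349.2 N.
Since |172.5| ≤ 349.2 N, no slip — friction simply equals what equilibrium demands.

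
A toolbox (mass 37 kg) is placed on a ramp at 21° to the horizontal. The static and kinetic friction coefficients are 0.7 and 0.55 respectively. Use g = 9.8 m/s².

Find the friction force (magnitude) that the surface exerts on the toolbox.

Normal force: N = m g cos θ = 37 × 9.8 × cos 21° = 338.5 N.
Along the slope the weight component is m g sin θ = 129.9 N; friction must supply exactly this, acting up-slope.
Maximum static friction available: μ_s N = 0.7 × 338.5 = 237 N.
Since |129.9| ≤ 237 N, the toolbox remains in static equilibrium and friction takes exactly the required value.

f ≈ 130 N (up the incline)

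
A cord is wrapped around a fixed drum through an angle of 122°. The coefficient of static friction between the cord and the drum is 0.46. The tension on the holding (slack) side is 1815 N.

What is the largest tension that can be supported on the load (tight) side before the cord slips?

T_max ≈ 4830 N

At impending slip the capstan equation gives T₂/T₁ = e^{μβ} with β in radians.
β = 122° × π/180 = 2.129 rad.
e^{μβ} = e^{0.46×2.129} = 2.663.
T₂ = T₁ · e^{μβ} = 1815 × 2.663 = 4830 N.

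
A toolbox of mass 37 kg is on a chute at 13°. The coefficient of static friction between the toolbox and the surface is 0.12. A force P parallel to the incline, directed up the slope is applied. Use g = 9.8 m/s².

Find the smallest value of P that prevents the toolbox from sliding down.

P_min ≈ 39.2 N

The toolbox tends to slide down (tan θ > μ_s), so at the point of impending slip friction acts up-slope at its limit: f = μ_s N.
P is parallel to the surface, so N = m g cos θ = 353 N.
Along the incline: P + μ_s N = m g sin θ, so P = 81.6 − 0.12×353 = 39.2 N.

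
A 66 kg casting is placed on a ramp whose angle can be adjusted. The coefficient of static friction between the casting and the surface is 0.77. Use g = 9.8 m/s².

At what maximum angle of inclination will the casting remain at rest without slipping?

θ_max ≈ 37.6°

At the slip threshold, m g sin θ = μ_s · m g cos θ, so tan θ = μ_s.
θ_max = arctan(0.77) = 37.6°.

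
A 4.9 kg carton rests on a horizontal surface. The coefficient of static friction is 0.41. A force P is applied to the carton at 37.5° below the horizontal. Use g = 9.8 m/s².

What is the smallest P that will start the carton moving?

P ≈ 36.2 N

N = m g + P sin α (the push presses the carton into the horizontal surface).
At impending slip, P cos α = μ_s N = μ_s (m g + P sin α).
Solving: P (cos α − μ_s sin α) = μ_s m g → P = 0.41×48/(cos 37.5° − 0.41 sin 37.5°) = 19.7/0.5438 = 36.2 N.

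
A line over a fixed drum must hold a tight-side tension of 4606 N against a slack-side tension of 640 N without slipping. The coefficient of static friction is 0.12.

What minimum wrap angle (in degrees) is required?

T₂/T₁ = e^{μβ} → β = ln(T₂/T₁)/μ.
β = ln(4606/640)/0.12 = 1.974/0.12 = 16.45 rad.
In degrees: β = 16.45 × 180/π = 942°.

β_min ≈ 942°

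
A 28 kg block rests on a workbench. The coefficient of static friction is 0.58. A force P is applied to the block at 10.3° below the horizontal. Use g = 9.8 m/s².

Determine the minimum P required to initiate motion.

N = m g + P sin α (the push presses the block into the workbench).
At impending slip, P cos α = μ_s N = μ_s (m g + P sin α).
Solving: P (cos α − μ_s sin α) = μ_s m g → P = 0.58×274/(cos 10.3° − 0.58 sin 10.3°) = 159/0.8802 = 181 N.

P ≈ 181 N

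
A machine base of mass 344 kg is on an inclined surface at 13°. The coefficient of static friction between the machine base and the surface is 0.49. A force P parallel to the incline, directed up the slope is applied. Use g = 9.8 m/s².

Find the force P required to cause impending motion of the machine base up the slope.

At impending motion up the slope, friction acts down-slope at its limit: f = μ_s N.
P is parallel to the surface, so N = m g cos θ = 3280 N.
Along the incline: P = m g sin θ + μ_s N = 758 + 0.49×3280 = 2370 N.

P ≈ 2370 N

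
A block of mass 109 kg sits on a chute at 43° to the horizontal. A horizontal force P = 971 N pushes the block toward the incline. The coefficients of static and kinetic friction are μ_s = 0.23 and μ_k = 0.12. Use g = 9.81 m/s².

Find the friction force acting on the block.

Normal direction: N = m g cos θ + P sin θ = 1444 N.
Parallel to the incline: P cos θ − m g sin θ = 710.1 − 729.3 = -19.11 N; the friction needed to balance this is 19.11 N acting up the slope.
The limit of static friction is μ_s N = 332.2 N.
|f_req| = 19.11 ≤ 332.2 N → the block is in equilibrium; friction equals the required value.

f ≈ 19.1 N (up the incline)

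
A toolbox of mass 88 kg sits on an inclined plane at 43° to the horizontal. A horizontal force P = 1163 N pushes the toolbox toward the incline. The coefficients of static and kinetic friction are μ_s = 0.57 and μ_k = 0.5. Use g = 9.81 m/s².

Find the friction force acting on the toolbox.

The horizontal push has a component P sin θ into the surface, so N = m g cos θ + P sin θ = 631.4 + 793.2 = 1425 N.
Parallel to the incline: P cos θ − m g sin θ = 850.6 − 588.8 = 261.8 N; the friction needed to balance this is 261.8 N acting down the slope.
The limit of static friction is μ_s N = 812 N.
Since 261.8 N is within the 812 N limit, the toolbox stays put and friction is exactly 262 N.

f ≈ 262 N (down the incline)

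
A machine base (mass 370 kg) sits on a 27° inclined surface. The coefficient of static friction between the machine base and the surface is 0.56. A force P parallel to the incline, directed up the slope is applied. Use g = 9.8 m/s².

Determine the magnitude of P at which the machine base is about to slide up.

P ≈ 3460 N

At impending motion up the slope, friction acts down-slope at its limit: f = μ_s N.
P is parallel to the surface, so N = m g cos θ = 3230 N.
Along the incline: P = m g sin θ + μ_s N = 1650 + 0.56×3230 = 3460 N.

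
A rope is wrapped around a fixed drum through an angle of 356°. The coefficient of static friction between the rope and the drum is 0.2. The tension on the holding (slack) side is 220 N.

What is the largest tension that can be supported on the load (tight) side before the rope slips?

T_max ≈ 762 N

At impending slip the capstan equation gives T₂/T₁ = e^{μβ} with β in radians.
β = 356° × π/180 = 6.213 rad.
e^{μβ} = e^{0.2×6.213} = 3.465.
T₂ = T₁ · e^{μβ} = 220 × 3.465 = 762 N.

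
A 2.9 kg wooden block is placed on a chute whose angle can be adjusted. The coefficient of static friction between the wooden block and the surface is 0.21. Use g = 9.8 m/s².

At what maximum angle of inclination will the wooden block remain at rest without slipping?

At the slip threshold, m g sin θ = μ_s · m g cos θ, so tan θ = μ_s.
θ_max = arctan(0.21) = 11.9°.

θ_max ≈ 11.9°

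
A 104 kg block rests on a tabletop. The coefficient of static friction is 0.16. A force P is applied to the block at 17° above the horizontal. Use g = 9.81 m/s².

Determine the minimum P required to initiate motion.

P ≈ 163 N

N = m g − P sin α (the pull lifts the block).
At impending slip, P cos α = μ_s N = μ_s (m g − P sin α).
Solving: P (cos α + μ_s sin α) = μ_s m g → P = 0.16×1020/(cos 17° + 0.16 sin 17°) = 163/1.003 = 163 N.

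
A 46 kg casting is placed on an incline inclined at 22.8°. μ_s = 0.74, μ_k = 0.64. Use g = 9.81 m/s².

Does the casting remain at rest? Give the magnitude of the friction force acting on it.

f ≈ 175 N

N = m g cos θ = 416 N.
Down-slope weight component: m g sin θ = 175 N.
μ_s N = 308 N.
175 ≤ 308 N, so it stays put; friction = 175 N.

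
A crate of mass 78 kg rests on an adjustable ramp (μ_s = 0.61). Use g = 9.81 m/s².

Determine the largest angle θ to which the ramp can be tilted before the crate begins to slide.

θ_max ≈ 31.4°

At the slip threshold, m g sin θ = μ_s · m g cos θ, so tan θ = μ_s.
θ_max = arctan(0.61) = 31.4°.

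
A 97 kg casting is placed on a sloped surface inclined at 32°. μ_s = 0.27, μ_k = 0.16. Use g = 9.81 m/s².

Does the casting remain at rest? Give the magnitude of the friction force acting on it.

N = m g cos θ = 807 N.
Down-slope weight component: m g sin θ = 504 N.
μ_s N = 218 N.
504 > 218 N, so it slides; kinetic friction f = μ_k N = 0.16×807 = 129 N.

f ≈ 129 N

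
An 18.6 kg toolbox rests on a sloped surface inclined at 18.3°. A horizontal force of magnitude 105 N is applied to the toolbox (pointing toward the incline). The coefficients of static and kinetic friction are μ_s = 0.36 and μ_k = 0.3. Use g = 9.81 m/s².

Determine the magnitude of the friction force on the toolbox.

Normal direction: N = m g cos θ + P sin θ = 206.2 N.
Along the incline, the net driving force (taking up-slope positive) is P cos θ − m g sin θ = 99.69 − 57.29 = 42.4 N, so equilibrium requires friction f = -42.4 N (down-slope).
The limit of static friction is μ_s N = 74.23 N.
|f_req| = 42.4 ≤ 74.23 N → the toolbox is in equilibrium; friction equals the required value.

f ≈ 42.4 N (down the incline)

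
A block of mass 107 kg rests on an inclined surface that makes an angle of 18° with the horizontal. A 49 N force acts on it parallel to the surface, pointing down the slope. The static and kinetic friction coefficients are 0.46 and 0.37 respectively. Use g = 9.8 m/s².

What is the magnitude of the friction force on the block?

The normal reaction is N = m g cos θ = 997.3 N.
For equilibrium along the incline the friction force must supply f = m g sin θ + P = 324 + 49 = 373 N (positive meaning up-slope).
Static friction can supply at most μ_s N = 458.7 N.
Since |373| ≤ 458.7 N, static friction is sufficient; f equals the required value, not μ_s N.

f ≈ 373 N (up the incline)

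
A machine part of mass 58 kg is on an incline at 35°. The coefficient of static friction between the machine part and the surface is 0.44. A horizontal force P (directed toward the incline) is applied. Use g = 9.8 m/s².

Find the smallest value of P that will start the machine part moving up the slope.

At impending motion up the slope, friction acts down-slope at its limit: f = μ_s N.
Perpendicular to the incline: N = m g cos θ + P sin θ.
Along the incline: P cos θ = m g sin θ + μ_s N = m g sin θ + μ_s (m g cos θ + P sin θ).
Solving, P (cos θ − μ_s sin θ) = m g (sin θ + μ_s cos θ), so P = 58×9.8×(sin 35° + 0.44 cos 35°)/(cos 35° − 0.44 sin 35°) = 568×0.934/0.5668 = 937 N.

P ≈ 937 N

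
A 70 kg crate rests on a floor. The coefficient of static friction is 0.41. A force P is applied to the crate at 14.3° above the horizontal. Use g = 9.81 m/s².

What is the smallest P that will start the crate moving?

N = m g − P sin α (the pull lifts the crate).
At impending slip, P cos α = μ_s N = μ_s (m g − P sin α).
Solving: P (cos α + μ_s sin α) = μ_s m g → P = 0.41×687/(cos 14.3° + 0.41 sin 14.3°) = 282/1.07 = 263 N.

P ≈ 263 N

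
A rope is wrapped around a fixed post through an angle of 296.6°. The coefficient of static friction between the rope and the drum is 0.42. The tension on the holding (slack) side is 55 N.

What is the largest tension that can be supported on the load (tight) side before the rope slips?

T_max ≈ 484 N

At impending slip the capstan equation gives T₂/T₁ = e^{μβ} with β in radians.
β = 296.6° × π/180 = 5.177 rad.
e^{μβ} = e^{0.42×5.177} = 8.795.
T₂ = T₁ · e^{μβ} = 55 × 8.795 = 484 N.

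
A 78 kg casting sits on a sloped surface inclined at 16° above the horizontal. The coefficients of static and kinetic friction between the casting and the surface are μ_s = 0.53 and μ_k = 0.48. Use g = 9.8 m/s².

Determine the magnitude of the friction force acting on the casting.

f ≈ 211 N (up the incline)

Normal force: N = m g cos θ = 78 × 9.8 × cos 16° = 734.8 N.
For equilibrium along the incline, friction must balance the weight component: f = m g sin θ = 210.7 N up the slope.
The static-friction ceiling is μ_s N = 0.53 × 734.8 = 389.4 N.
Since |210.7| ≤ 389.4 N, static friction is sufficient; f equals the required value, not μ_s N.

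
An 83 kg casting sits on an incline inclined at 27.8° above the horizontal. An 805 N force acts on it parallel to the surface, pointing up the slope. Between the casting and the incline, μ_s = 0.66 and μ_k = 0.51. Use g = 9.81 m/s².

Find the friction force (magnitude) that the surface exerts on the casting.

f ≈ 425 N (down the incline)

The normal reaction is N = m g cos θ = 720.3 N.
The friction needed for equilibrium is m g sin θ − P = 379.7 − 805 = -425.3 N, measured positive up-slope.
Maximum static friction available: μ_s N = 0.66 × 720.3 = 475.4 N.
Since |-425.3| ≤ 475.4 N, the casting remains in static equilibrium and friction takes exactly the required value.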